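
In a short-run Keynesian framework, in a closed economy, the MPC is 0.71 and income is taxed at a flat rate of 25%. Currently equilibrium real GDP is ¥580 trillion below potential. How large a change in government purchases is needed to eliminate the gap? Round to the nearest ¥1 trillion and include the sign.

Spending multiplier = 1/(1 − c(1−t)) = 1/(1 − 0.71×0.75) = 1/0.4675 ≈ 2.139.
Need ΔY = +¥580 trillion, so ΔG = ΔY/k = (+¥580 trillion) × 0.4675 ≈ +¥271 trillion.
The government should increase government purchases by ¥271 trillion.

+¥271 trillion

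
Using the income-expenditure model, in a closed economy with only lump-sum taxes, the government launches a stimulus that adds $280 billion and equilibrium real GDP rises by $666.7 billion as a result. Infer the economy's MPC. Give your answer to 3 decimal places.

Implied spending multiplier k = ΔY/ΔG = 666.7/280 ≈ 2.3811.
Since k = 1/(1 − MPC), MPC = 1 − 1/k = 1 − ΔG/ΔY = 1 − 280/666.7 ≈ 0.580.

0.580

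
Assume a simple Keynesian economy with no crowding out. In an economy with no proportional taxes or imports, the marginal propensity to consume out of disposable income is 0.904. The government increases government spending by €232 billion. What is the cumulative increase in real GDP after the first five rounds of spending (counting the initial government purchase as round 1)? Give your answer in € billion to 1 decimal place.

€957.7 billion

Round 1 adds ΔG = €232 billion; each later round is MPC = 0.904 times the previous.
After 5 rounds: 232 + 209.728 + 189.594112 + 171.393077248 + 154.939341832192 = ΔG·(1 − c^5)/(1 − c) = 232 × (1 − 0.603729159553024)/0.096 ≈ €957.7 billion.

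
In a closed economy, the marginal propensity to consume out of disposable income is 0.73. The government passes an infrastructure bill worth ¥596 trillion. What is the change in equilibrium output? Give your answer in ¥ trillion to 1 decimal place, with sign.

Government-spending multiplier = 1/(1 − MPC) = 1/(1 − 0.73) = 1/0.27 ≈ 3.704.
ΔY = k × ΔG = (+¥596 trillion) / 0.27 ≈ +¥2,207.4 trillion.

+¥2,207.4 trillion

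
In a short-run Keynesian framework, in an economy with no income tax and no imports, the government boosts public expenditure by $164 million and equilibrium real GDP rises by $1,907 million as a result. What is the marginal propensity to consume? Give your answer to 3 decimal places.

Implied spending multiplier k = ΔY/ΔG = 1,907/164 ≈ 11.628.
Since k = 1/(1 − MPC), MPC = 1 − 1/k = 1 − ΔG/ΔY = 1 − 164/1,907 ≈ 0.914.

0.914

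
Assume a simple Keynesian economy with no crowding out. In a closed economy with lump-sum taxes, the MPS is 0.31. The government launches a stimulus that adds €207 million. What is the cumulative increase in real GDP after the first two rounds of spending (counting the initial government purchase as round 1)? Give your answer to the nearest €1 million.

€350 million

MPC = 1 − MPS = 1 − 0.31 = 0.69.
Round 1 adds ΔG = €207 million; each later round is MPC = 0.69 times the previous.
After 2 rounds: 207 + 142.83 = ΔG·(1 − c^2)/(1 − c) = 207 × (1 − 0.4761)/0.31 ≈ €350 million.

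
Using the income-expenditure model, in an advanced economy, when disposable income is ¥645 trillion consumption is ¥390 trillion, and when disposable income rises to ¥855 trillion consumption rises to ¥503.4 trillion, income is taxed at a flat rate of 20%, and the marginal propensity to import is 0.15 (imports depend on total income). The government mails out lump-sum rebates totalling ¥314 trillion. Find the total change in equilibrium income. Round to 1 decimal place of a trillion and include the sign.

MPC = ΔC/ΔYd = (503.4 − 390)/(855 − 645) = 113.4/210 = 0.54.
A lump-sum tax change of −¥314 trillion shifts disposable income by +¥314 trillion; first-round consumption changes by −c × ΔT = −0.54 × (−¥314 trillion) = +¥169.56 trillion.
Expenditure multiplier = 1/(1 − c(1−t) + m) = 1/(1 − 0.54×0.8 + 0.15) = 1/0.718 ≈ 1.393.
The tax multiplier is −c × k ≈ −0.752, so ΔY = k × (−c·ΔT) = (+¥169.56 trillion) / 0.718 ≈ +¥236.2 trillion.

+¥236.2 trillion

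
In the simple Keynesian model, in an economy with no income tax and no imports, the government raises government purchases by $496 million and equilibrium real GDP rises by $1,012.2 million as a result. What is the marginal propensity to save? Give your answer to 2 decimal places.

Implied spending multiplier k = ΔY/ΔG = 1,012.2/496 ≈ 2.0407.
Since k = 1/(1 − MPC), MPC = 1 − 1/k = 1 − ΔG/ΔY = 1 − 496/1,012.2 ≈ 0.51.
MPS = 1 − MPC = 0.49.

0.49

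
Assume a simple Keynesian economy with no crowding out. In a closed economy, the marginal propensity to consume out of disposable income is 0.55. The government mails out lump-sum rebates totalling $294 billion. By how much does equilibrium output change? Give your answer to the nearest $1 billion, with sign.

A lump-sum tax change of −$294 billion shifts disposable income by +$294 billion; first-round consumption changes by −c × ΔT = −0.55 × (−$294 billion) = +$161.7 billion.
Expenditure multiplier = 1/(1 − MPC) = 1/(1 − 0.55) = 1/0.45 ≈ 2.222.
The tax multiplier is −c × k ≈ −1.222, so ΔY = k × (−c·ΔT) = (+$161.7 billion) / 0.45 ≈ +$359 billion.

+$359 billion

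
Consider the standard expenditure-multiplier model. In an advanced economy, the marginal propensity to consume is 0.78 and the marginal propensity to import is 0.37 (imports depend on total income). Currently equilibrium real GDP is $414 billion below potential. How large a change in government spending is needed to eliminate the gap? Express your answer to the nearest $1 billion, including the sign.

+$244 billion

Spending multiplier = 1/(1 − c + m) = 1/(1 − 0.78 + 0.37) = 1/0.59 ≈ 1.695.
Need ΔY = +$414 billion, so ΔG = ΔY/k = (+$414 billion) × 0.59 ≈ +$244 billion.
The government should increase government spending by $244 billion.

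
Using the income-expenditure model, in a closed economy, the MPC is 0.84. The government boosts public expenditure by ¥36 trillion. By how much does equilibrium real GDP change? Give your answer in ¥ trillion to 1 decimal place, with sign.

Expenditure multiplier = 1/(1 − MPC) = 1/(1 − 0.84) = 1/0.16 = 6.25.
ΔY = k × ΔG = (+¥36 trillion) / 0.16 = +¥225 trillion.

+¥225.0 trillion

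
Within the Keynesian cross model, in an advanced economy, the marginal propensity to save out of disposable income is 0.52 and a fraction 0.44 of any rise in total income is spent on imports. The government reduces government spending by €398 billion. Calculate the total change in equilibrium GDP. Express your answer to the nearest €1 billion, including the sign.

−€415 billion

MPC = 1 − MPS = 1 − 0.52 = 0.48.
Expenditure multiplier = 1/(1 − c + m) = 1/(1 − 0.48 + 0.44) = 1/0.96 ≈ 1.042.
ΔY = k × ΔG = (−€398 billion) / 0.96 ≈ −€415 billion.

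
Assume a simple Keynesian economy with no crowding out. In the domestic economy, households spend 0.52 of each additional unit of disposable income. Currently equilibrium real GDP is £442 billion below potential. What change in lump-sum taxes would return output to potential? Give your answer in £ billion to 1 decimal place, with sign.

Spending multiplier = 1/(1 − MPC) = 1/(1 − 0.52) = 1/0.48 ≈ 2.083.
Tax multiplier = −c·k = −0.52/0.48 ≈ −1.083. Need ΔY = +£442 billion, so ΔT = ΔY/(−c·k) = −(+£442 billion) × 0.48 / 0.52 = −£408 billion.
The government should cut lump-sum taxes by £408 billion.

−£408.0 billion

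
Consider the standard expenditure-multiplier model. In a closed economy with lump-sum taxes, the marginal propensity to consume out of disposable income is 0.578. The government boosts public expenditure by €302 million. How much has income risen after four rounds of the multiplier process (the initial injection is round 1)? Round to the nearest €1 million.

Round 1 adds ΔG = €302 million; each later round is MPC = 0.578 times the previous.
After 4 rounds: 302 + 174.556 + 100.893368 + 58.316366704 = ΔG·(1 − c^4)/(1 − c) = 302 × (1 − 0.111612119056)/0.422 ≈ €636 million.

€636 million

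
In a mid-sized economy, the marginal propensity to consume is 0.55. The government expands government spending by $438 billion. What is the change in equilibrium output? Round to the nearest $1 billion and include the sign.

Government-spending multiplier = 1/(1 − MPC) = 1/(1 − 0.55) = 1/0.45 ≈ 2.222.
ΔY = k × ΔG = (+$438 billion) / 0.45 ≈ +$973 billion.

+$973 billion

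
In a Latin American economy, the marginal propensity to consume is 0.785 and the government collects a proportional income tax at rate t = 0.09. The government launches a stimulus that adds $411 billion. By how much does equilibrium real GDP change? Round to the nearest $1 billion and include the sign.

+$1,439 billion

Expenditure multiplier = 1/(1 − c(1−t)) = 1/(1 − 0.785×0.91) = 1/0.28565 ≈ 3.501.
ΔY = k × ΔG = (+$411 billion) / 0.28565 ≈ +$1,439 billion.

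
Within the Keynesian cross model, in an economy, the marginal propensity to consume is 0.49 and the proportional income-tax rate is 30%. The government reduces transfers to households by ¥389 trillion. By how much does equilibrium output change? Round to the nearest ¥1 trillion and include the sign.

−¥290 trillion

The transfer change shifts disposable income by −¥389 trillion, so first-round consumption changes by c·ΔTR = 0.49 × (−¥389 trillion) = −¥190.61 trillion.
Expenditure multiplier = 1/(1 − c(1−t)) = 1/(1 − 0.49×0.7) = 1/0.657 ≈ 1.522.
The transfer multiplier is c × k ≈ 0.746, so ΔY = k × (c·ΔTR) = (−¥190.61 trillion) / 0.657 ≈ −¥290 trillion.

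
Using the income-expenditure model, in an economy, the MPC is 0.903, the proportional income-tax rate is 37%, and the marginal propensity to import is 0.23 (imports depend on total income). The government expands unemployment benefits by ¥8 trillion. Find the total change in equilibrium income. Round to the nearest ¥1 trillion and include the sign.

The transfer change shifts disposable income by +¥8 trillion, so first-round consumption changes by c·ΔTR = 0.903 × (+¥8 trillion) = +¥7.224 trillion.
Expenditure multiplier = 1/(1 − c(1−t) + m) = 1/(1 − 0.903×0.63 + 0.23) = 1/0.66111 ≈ 1.513.
The transfer multiplier is c × k ≈ 1.366, so ΔY = k × (c·ΔTR) = (+¥7.224 trillion) / 0.66111 ≈ +¥11 trillion.

+¥11 trillion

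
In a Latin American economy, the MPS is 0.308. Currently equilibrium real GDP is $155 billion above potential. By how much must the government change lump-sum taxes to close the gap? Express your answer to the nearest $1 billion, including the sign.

+$69 billion

MPC = 1 − MPS = 1 − 0.308 = 0.692.
Spending multiplier = 1/(1 − MPC) = 1/(1 − 0.692) = 1/0.308 ≈ 3.247.
Tax multiplier = −c·k = −0.692/0.308 ≈ −2.247. Need ΔY = −$155 billion, so ΔT = ΔY/(−c·k) = −(−$155 billion) × 0.308 / 0.692 ≈ +$69 billion.
The government should raise lump-sum taxes by $69 billion.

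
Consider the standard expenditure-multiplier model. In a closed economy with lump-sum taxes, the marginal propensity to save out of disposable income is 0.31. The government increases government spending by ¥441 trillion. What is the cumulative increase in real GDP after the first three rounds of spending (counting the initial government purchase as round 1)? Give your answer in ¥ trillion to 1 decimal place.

¥955.3 trillion

MPC = 1 − MPS = 1 − 0.31 = 0.69.
Round 1 adds ΔG = ¥441 trillion; each later round is MPC = 0.69 times the previous.
After 3 rounds: 441 + 304.29 + 209.9601 = ΔG·(1 − c^3)/(1 − c) = 441 × (1 − 0.328509)/0.31 ≈ ¥955.3 trillion.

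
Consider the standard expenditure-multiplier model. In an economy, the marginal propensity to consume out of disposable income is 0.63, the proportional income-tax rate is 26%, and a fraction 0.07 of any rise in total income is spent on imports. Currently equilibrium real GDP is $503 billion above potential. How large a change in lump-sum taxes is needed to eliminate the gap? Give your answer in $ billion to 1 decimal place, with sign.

+$482.1 billion

Spending multiplier = 1/(1 − c(1−t) + m) = 1/(1 − 0.63×0.74 + 0.07) = 1/0.6038 ≈ 1.656.
Tax multiplier = −c·k = −0.63/0.6038 ≈ −1.043. Need ΔY = −$503 billion, so ΔT = ΔY/(−c·k) = −(−$503 billion) × 0.6038 / 0.63 ≈ +$482.1 billion.
The government should raise lump-sum taxes by $482.1 billion.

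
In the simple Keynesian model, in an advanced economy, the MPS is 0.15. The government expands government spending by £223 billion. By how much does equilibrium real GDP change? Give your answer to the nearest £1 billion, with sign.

MPC = 1 − MPS = 1 − 0.15 = 0.85.
Expenditure multiplier = 1/(1 − MPC) = 1/(1 − 0.85) = 1/0.15 ≈ 6.667.
ΔY = k × ΔG = (+£223 billion) / 0.15 ≈ +£1,487 billion.

+£1,487 billion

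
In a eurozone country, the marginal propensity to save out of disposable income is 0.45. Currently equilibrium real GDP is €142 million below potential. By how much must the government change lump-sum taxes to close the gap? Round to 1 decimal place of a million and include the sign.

MPC = 1 − MPS = 1 − 0.45 = 0.55.
Spending multiplier = 1/(1 − MPC) = 1/(1 − 0.55) = 1/0.45 ≈ 2.222.
Tax multiplier = −c·k = −0.55/0.45 ≈ −1.222. Need ΔY = +€142 million, so ΔT = ΔY/(−c·k) = −(+€142 million) × 0.45 / 0.55 ≈ −€116.2 million.
The government should cut lump-sum taxes by €116.2 million.

−€116.2 million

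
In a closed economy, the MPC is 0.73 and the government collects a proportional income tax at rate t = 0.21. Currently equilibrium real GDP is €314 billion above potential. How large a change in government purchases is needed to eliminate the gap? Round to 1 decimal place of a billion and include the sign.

Spending multiplier = 1/(1 − c(1−t)) = 1/(1 − 0.73×0.79) = 1/0.4233 ≈ 2.362.
Need ΔY = −€314 billion, so ΔG = ΔY/k = (−€314 billion) × 0.4233 ≈ −€132.9 billion.
The government should cut government purchases by €132.9 billion.

−€132.9 billion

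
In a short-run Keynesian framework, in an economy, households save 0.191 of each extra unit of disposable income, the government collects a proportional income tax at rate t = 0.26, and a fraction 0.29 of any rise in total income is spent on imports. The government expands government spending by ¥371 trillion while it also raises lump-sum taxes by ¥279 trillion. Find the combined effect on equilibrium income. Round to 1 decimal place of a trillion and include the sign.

MPC = 1 − MPS = 1 − 0.191 = 0.809.
Expenditure multiplier = 1/(1 − c(1−t) + m) = 1/(1 − 0.809×0.74 + 0.29) = 1/0.69134 ≈ 1.446.
ΔG contributes k·ΔG = (+¥371 trillion) / 0.69134 ≈ +¥536.6 trillion.
ΔT of +¥279 trillion changes first-round spending by −c·ΔT = −¥225.711 trillion, contributing k·(−c·ΔT) = (−¥225.711 trillion) / 0.69134 ≈ −¥326.5 trillion.
Net ΔY = k(ΔG − c·ΔT) = (+¥145.289 trillion) / 0.69134 ≈ +¥210.2 trillion.

+¥210.2 trillion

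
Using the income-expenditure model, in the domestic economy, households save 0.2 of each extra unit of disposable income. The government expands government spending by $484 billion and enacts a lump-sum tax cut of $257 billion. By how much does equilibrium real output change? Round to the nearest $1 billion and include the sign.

MPC = 1 − MPS = 1 − 0.2 = 0.8.
Expenditure multiplier = 1/(1 − MPC) = 1/(1 − 0.8) = 1/0.2 = 5.
ΔG contributes k·ΔG = (+$484 billion) / 0.2 = +$2,420 billion.
ΔT of −$257 billion changes first-round spending by −c·ΔT = +$205.6 billion, contributing k·(−c·ΔT) = (+$205.6 billion) / 0.2 = +$1,028 billion.
Net ΔY = k(ΔG − c·ΔT) = (+$689.6 billion) / 0.2 = +$3,448 billion.

+$3,448 billion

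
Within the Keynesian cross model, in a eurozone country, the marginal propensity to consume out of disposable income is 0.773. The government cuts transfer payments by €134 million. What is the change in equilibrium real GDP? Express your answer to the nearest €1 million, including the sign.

The transfer change shifts disposable income by −€134 million, so first-round consumption changes by c·ΔTR = 0.773 × (−€134 million) = −€103.582 million.
Expenditure multiplier = 1/(1 − MPC) = 1/(1 − 0.773) = 1/0.227 ≈ 4.405.
The transfer multiplier is c × k ≈ 3.405, so ΔY = k × (c·ΔTR) = (−€103.582 million) / 0.227 ≈ −€456 million.

−€456 million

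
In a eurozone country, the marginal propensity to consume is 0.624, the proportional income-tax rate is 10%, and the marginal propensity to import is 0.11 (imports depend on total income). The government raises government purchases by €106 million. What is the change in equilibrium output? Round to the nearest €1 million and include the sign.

Expenditure multiplier = 1/(1 − c(1−t) + m) = 1/(1 − 0.624×0.9 + 0.11) = 1/0.5484 ≈ 1.823.
ΔY = k × ΔG = (+€106 million) / 0.5484 ≈ +€193 million.

+€193 million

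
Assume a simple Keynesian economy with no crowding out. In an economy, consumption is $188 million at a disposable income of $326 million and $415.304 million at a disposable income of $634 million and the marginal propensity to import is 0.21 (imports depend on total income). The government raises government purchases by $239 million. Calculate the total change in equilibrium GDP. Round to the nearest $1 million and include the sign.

MPC = ΔC/ΔYd = (415.304 − 188)/(634 − 326) = 227.304/308 = 0.738.
Spending multiplier = 1/(1 − c + m) = 1/(1 − 0.738 + 0.21) = 1/0.472 ≈ 2.119.
ΔY = k × ΔG = (+$239 million) / 0.472 ≈ +$506 million.

+$506 million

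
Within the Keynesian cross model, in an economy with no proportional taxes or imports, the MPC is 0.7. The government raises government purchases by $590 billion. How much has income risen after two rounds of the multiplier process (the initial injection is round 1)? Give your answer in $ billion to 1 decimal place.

Round 1 adds ΔG = $590 billion; each later round is MPC = 0.7 times the previous.
After 2 rounds: 590 + 413 = ΔG·(1 − c^2)/(1 − c) = 590 × (1 − 0.49)/0.3 = $1,003 billion.

$1,003.0 billion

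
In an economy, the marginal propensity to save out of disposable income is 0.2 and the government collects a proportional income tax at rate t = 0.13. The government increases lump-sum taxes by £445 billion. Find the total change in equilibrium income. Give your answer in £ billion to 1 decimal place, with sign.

MPC = 1 − MPS = 1 − 0.2 = 0.8.
A lump-sum tax change of +£445 billion shifts disposable income by −£445 billion; first-round consumption changes by −c × ΔT = −0.8 × (+£445 billion) = −£356 billion.
Expenditure multiplier = 1/(1 − c(1−t)) = 1/(1 − 0.8×0.87) = 1/0.304 ≈ 3.289.
The tax multiplier is −c × k ≈ −2.632, so ΔY = k × (−c·ΔT) = (−£356 billion) / 0.304 ≈ −£1,171.1 billion.

−£1,171.1 billion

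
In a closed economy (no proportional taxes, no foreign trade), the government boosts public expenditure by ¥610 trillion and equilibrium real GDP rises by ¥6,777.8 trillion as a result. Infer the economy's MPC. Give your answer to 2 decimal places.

Implied spending multiplier k = ΔY/ΔG = 6,777.8/610 ≈ 11.1111.
Since k = 1/(1 − MPC), MPC = 1 − 1/k = 1 − ΔG/ΔY = 1 − 610/6,777.8 ≈ 0.91.

0.91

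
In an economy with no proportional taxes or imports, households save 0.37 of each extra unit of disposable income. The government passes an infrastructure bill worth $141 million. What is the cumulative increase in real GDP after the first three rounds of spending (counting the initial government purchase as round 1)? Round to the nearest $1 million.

MPC = 1 − MPS = 1 − 0.37 = 0.63.
Round 1 adds ΔG = $141 million; each later round is MPC = 0.63 times the previous.
After 3 rounds: 141 + 88.83 + 55.9629 = ΔG·(1 − c^3)/(1 − c) = 141 × (1 − 0.250047)/0.37 ≈ $286 million.

$286 million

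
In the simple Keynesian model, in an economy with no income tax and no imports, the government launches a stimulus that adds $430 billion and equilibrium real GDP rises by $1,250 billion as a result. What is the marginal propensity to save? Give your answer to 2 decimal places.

Implied spending multiplier k = ΔY/ΔG = 1,250/430 ≈ 2.907.
Since k = 1/(1 − MPC), MPC = 1 − 1/k = 1 − ΔG/ΔY = 1 − 430/1,250 ≈ 0.66.
MPS = 1 − MPC = 0.34.

0.34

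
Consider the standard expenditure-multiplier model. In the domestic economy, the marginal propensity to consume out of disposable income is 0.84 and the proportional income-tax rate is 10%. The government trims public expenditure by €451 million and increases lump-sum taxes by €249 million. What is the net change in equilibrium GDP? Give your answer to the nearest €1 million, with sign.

Expenditure multiplier = 1/(1 − c(1−t)) = 1/(1 − 0.84×0.9) = 1/0.244 ≈ 4.098.
ΔG contributes k·ΔG = (−€451 million) / 0.244 ≈ −€1,848.4 million.
ΔT of +€249 million changes first-round spending by −c·ΔT = −€209.16 million, contributing k·(−c·ΔT) = (−€209.16 million) / 0.244 ≈ −€857.2 million.
Net ΔY = k(ΔG − c·ΔT) = (−€660.16 million) / 0.244 ≈ −€2,706 million.

−€2,706 million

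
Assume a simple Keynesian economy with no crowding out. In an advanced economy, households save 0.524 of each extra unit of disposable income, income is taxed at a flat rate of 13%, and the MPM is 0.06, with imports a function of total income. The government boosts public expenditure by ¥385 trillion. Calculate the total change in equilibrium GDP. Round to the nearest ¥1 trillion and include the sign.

+¥596 trillion

MPC = 1 − MPS = 1 − 0.524 = 0.476.
Spending multiplier = 1/(1 − c(1−t) + m) = 1/(1 − 0.476×0.87 + 0.06) = 1/0.64588 ≈ 1.548.
ΔY = k × ΔG = (+¥385 trillion) / 0.64588 ≈ +¥596 trillion.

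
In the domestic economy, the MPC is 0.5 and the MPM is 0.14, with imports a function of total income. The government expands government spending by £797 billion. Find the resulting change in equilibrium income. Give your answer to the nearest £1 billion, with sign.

+£1,245 billion

Expenditure multiplier = 1/(1 − c + m) = 1/(1 − 0.5 + 0.14) = 1/0.64 ≈ 1.563.
ΔY = k × ΔG = (+£797 billion) / 0.64 ≈ +£1,245 billion.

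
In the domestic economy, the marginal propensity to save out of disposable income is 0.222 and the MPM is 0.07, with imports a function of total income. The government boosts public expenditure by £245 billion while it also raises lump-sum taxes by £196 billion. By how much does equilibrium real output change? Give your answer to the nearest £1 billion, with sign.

MPC = 1 − MPS = 1 − 0.222 = 0.778.
Expenditure multiplier = 1/(1 − c + m) = 1/(1 − 0.778 + 0.07) = 1/0.292 ≈ 3.425.
ΔG contributes k·ΔG = (+£245 billion) / 0.292 ≈ +£839 billion.
ΔT of +£196 billion changes first-round spending by −c·ΔT = −£152.488 billion, contributing k·(−c·ΔT) = (−£152.488 billion) / 0.292 ≈ −£522.2 billion.
Net ΔY = k(ΔG − c·ΔT) = (+£92.512 billion) / 0.292 ≈ +£317 billion.

+£317 billion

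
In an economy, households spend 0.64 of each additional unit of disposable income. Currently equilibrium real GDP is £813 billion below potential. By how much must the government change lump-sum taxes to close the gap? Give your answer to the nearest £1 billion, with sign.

−£457 billion

Spending multiplier = 1/(1 − MPC) = 1/(1 − 0.64) = 1/0.36 ≈ 2.778.
Tax multiplier = −c·k = −0.64/0.36 ≈ −1.778. Need ΔY = +£813 billion, so ΔT = ΔY/(−c·k) = −(+£813 billion) × 0.36 / 0.64 ≈ −£457 billion.
The government should cut lump-sum taxes by £457 billion.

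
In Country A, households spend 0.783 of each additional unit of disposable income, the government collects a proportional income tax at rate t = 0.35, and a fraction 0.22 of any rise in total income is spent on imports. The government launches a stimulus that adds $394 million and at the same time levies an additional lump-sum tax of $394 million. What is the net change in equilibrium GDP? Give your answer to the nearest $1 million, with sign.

+$120 million

Expenditure multiplier = 1/(1 − c(1−t) + m) = 1/(1 − 0.783×0.65 + 0.22) = 1/0.71105 ≈ 1.406.
ΔG contributes k·ΔG = (+$394 million) / 0.71105 ≈ +$554.1 million.
ΔT of +$394 million changes first-round spending by −c·ΔT = −$308.502 million, contributing k·(−c·ΔT) = (−$308.502 million) / 0.71105 ≈ −$433.9 million.
Net ΔY = k(ΔG − c·ΔT) = (+$85.498 million) / 0.71105 ≈ +$120 million.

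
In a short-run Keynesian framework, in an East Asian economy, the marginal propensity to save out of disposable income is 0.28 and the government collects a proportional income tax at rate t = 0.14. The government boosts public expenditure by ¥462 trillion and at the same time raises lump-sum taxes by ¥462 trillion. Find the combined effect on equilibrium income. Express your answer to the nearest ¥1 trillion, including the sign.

MPC = 1 − MPS = 1 − 0.28 = 0.72.
Expenditure multiplier = 1/(1 − c(1−t)) = 1/(1 − 0.72×0.86) = 1/0.3808 ≈ 2.626.
ΔG contributes k·ΔG = (+¥462 trillion) / 0.3808 ≈ +¥1,213.2 trillion.
ΔT of +¥462 trillion changes first-round spending by −c·ΔT = −¥332.64 trillion, contributing k·(−c·ΔT) = (−¥332.64 trillion) / 0.3808 ≈ −¥873.5 trillion.
Net ΔY = k(ΔG − c·ΔT) = (+¥129.36 trillion) / 0.3808 ≈ +¥340 trillion.

+¥340 trillion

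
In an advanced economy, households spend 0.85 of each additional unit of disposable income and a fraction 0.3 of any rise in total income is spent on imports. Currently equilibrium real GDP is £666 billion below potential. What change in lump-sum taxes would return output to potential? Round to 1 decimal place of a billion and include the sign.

−£352.6 billion

Spending multiplier = 1/(1 − c + m) = 1/(1 − 0.85 + 0.3) = 1/0.45 ≈ 2.222.
Tax multiplier = −c·k = −0.85/0.45 ≈ −1.889. Need ΔY = +£666 billion, so ΔT = ΔY/(−c·k) = −(+£666 billion) × 0.45 / 0.85 ≈ −£352.6 billion.
The government should cut lump-sum taxes by £352.6 billion.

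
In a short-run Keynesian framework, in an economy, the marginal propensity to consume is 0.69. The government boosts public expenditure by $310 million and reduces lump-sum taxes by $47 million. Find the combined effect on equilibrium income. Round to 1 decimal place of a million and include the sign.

Expenditure multiplier = 1/(1 − MPC) = 1/(1 − 0.69) = 1/0.31 ≈ 3.226.
ΔG contributes k·ΔG = (+$310 million) / 0.31 = +$1,000 million.
ΔT of −$47 million changes first-round spending by −c·ΔT = +$32.43 million, contributing k·(−c·ΔT) = (+$32.43 million) / 0.31 ≈ +$104.6 million.
Net ΔY = k(ΔG − c·ΔT) = (+$342.43 million) / 0.31 ≈ +$1,104.6 million.

+$1,104.6 million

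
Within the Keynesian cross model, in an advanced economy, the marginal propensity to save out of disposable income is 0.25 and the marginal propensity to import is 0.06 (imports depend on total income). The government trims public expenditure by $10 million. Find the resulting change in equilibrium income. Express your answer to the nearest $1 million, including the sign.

MPC = 1 − MPS = 1 − 0.25 = 0.75.
Government-spending multiplier = 1/(1 − c + m) = 1/(1 − 0.75 + 0.06) = 1/0.31 ≈ 3.226.
ΔY = k × ΔG = (−$10 million) / 0.31 ≈ −$32 million.

−$32 million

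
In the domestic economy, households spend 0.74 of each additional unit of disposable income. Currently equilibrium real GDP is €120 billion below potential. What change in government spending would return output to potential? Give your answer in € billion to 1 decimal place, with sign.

+€31.2 billion

Spending multiplier = 1/(1 − MPC) = 1/(1 − 0.74) = 1/0.26 ≈ 3.846.
Need ΔY = +€120 billion, so ΔG = ΔY/k = (+€120 billion) × 0.26 = +€31.2 billion.
The government should increase government spending by €31.2 billion.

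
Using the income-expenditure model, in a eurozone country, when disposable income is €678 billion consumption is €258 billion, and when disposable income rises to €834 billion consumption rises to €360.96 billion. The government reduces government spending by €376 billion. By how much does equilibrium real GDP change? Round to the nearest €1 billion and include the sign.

−€1,106 billion

MPC = ΔC/ΔYd = (360.96 − 258)/(834 − 678) = 102.96/156 = 0.66.
Spending multiplier = 1/(1 − MPC) = 1/(1 − 0.66) = 1/0.34 ≈ 2.941.
ΔY = k × ΔG = (−€376 billion) / 0.34 ≈ −€1,106 billion.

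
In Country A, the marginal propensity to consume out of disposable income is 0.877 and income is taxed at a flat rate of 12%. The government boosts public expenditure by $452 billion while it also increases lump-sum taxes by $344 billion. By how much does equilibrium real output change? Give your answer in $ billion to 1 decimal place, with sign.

+$658.6 billion

Expenditure multiplier = 1/(1 − c(1−t)) = 1/(1 − 0.877×0.88) = 1/0.22824 ≈ 4.381.
ΔG contributes k·ΔG = (+$452 billion) / 0.22824 ≈ +$1,980.4 billion.
ΔT of +$344 billion changes first-round spending by −c·ΔT = −$301.688 billion, contributing k·(−c·ΔT) = (−$301.688 billion) / 0.22824 ≈ −$1,321.8 billion.
Net ΔY = k(ΔG − c·ΔT) = (+$150.312 billion) / 0.22824 ≈ +$658.6 billion.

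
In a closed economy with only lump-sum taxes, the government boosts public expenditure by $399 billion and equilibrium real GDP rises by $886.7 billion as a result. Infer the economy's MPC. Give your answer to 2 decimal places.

0.55

Implied spending multiplier k = ΔY/ΔG = 886.7/399 ≈ 2.2223.
Since k = 1/(1 − MPC), MPC = 1 − 1/k = 1 − ΔG/ΔY = 1 − 399/886.7 ≈ 0.55.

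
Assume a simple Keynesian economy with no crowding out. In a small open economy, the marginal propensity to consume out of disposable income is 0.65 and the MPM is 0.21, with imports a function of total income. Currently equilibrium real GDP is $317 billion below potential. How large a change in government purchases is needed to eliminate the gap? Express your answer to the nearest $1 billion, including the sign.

+$178 billion

Spending multiplier = 1/(1 − c + m) = 1/(1 − 0.65 + 0.21) = 1/0.56 ≈ 1.786.
Need ΔY = +$317 billion, so ΔG = ΔY/k = (+$317 billion) × 0.56 ≈ +$178 billion.
The government should increase government purchases by $178 billion.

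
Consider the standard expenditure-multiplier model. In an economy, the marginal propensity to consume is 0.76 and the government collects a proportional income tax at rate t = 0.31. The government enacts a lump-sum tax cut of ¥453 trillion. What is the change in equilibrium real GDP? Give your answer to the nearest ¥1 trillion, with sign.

+¥724 trillion

A lump-sum tax change of −¥453 trillion shifts disposable income by +¥453 trillion; first-round consumption changes by −c × ΔT = −0.76 × (−¥453 trillion) = +¥344.28 trillion.
Expenditure multiplier = 1/(1 − c(1−t)) = 1/(1 − 0.76×0.69) = 1/0.4756 ≈ 2.103.
The tax multiplier is −c × k ≈ −1.598, so ΔY = k × (−c·ΔT) = (+¥344.28 trillion) / 0.4756 ≈ +¥724 trillion.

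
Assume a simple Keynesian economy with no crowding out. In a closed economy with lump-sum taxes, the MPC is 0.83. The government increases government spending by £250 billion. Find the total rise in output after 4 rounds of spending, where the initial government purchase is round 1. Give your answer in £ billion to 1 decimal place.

Round 1 adds ΔG = £250 billion; each later round is MPC = 0.83 times the previous.
After 4 rounds: 250 + 207.5 + 172.225 + 142.94675 = ΔG·(1 − c^4)/(1 − c) = 250 × (1 − 0.47458321)/0.17 ≈ £772.7 billion.

£772.7 billion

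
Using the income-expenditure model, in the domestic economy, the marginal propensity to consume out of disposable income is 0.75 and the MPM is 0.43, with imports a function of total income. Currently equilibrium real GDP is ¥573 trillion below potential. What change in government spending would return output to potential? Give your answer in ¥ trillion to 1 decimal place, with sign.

Spending multiplier = 1/(1 − c + m) = 1/(1 − 0.75 + 0.43) = 1/0.68 ≈ 1.471.
Need ΔY = +¥573 trillion, so ΔG = ΔY/k = (+¥573 trillion) × 0.68 ≈ +¥389.6 trillion.
The government should increase government spending by ¥389.6 trillion.

+¥389.6 trillion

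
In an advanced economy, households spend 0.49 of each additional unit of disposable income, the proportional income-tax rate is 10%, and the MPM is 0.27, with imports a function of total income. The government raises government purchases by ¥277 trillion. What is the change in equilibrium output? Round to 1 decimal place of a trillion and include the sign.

+¥334.1 trillion

Expenditure multiplier = 1/(1 − c(1−t) + m) = 1/(1 − 0.49×0.9 + 0.27) = 1/0.829 ≈ 1.206.
ΔY = k × ΔG = (+¥277 trillion) / 0.829 ≈ +¥334.1 trillion.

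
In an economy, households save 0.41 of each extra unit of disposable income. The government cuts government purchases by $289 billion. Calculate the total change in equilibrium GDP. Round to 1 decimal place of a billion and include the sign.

−$704.9 billion

MPC = 1 − MPS = 1 − 0.41 = 0.59.
Government-spending multiplier = 1/(1 − MPC) = 1/(1 − 0.59) = 1/0.41 ≈ 2.439.
ΔY = k × ΔG = (−$289 billion) / 0.41 ≈ −$704.9 billion.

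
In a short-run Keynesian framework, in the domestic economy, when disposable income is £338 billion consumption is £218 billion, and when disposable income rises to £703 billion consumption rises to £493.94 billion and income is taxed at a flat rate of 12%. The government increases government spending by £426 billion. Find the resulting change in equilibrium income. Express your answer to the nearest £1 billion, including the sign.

MPC = ΔC/ΔYd = (493.94 − 218)/(703 − 338) = 275.94/365 = 0.756.
Government-spending multiplier = 1/(1 − c(1−t)) = 1/(1 − 0.756×0.88) = 1/0.33472 ≈ 2.988.
ΔY = k × ΔG = (+£426 billion) / 0.33472 ≈ +£1,273 billion.

+£1,273 billion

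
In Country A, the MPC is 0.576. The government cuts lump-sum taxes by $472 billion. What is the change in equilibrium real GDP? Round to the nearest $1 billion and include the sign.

A lump-sum tax change of −$472 billion shifts disposable income by +$472 billion; first-round consumption changes by −c × ΔT = −0.576 × (−$472 billion) = +$271.872 billion.
Expenditure multiplier = 1/(1 − MPC) = 1/(1 − 0.576) = 1/0.424 ≈ 2.358.
The tax multiplier is −c × k ≈ −1.358, so ΔY = k × (−c·ΔT) = (+$271.872 billion) / 0.424 ≈ +$641 billion.

+$641 billion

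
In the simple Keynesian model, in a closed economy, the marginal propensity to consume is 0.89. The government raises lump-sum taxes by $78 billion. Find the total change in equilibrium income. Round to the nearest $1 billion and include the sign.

−$631 billion

A lump-sum tax change of +$78 billion shifts disposable income by −$78 billion; first-round consumption changes by −c × ΔT = −0.89 × (+$78 billion) = −$69.42 billion.
Expenditure multiplier = 1/(1 − MPC) = 1/(1 − 0.89) = 1/0.11 ≈ 9.091.
The tax multiplier is −c × k ≈ −8.091, so ΔY = k × (−c·ΔT) = (−$69.42 billion) / 0.11 ≈ −$631 billion.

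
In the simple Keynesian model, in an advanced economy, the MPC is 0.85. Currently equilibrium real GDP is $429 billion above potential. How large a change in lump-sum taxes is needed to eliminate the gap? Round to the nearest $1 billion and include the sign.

+$76 billion

Spending multiplier = 1/(1 − MPC) = 1/(1 − 0.85) = 1/0.15 ≈ 6.667.
Tax multiplier = −c·k = −0.85/0.15 ≈ −5.667. Need ΔY = −$429 billion, so ΔT = ΔY/(−c·k) = −(−$429 billion) × 0.15 / 0.85 ≈ +$76 billion.
The government should raise lump-sum taxes by $76 billion.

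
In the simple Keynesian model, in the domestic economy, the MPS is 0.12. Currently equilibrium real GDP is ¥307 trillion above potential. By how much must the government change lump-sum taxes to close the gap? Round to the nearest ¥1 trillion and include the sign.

MPC = 1 − MPS = 1 − 0.12 = 0.88.
Spending multiplier = 1/(1 − MPC) = 1/(1 − 0.88) = 1/0.12 ≈ 8.333.
Tax multiplier = −c·k = −0.88/0.12 ≈ −7.333. Need ΔY = −¥307 trillion, so ΔT = ΔY/(−c·k) = −(−¥307 trillion) × 0.12 / 0.88 ≈ +¥42 trillion.
The government should raise lump-sum taxes by ¥42 trillion.

+¥42 trillion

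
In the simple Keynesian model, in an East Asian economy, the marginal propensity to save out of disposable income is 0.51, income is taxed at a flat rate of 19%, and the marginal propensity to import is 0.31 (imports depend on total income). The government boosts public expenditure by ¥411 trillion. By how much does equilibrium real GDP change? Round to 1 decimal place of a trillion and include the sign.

MPC = 1 − MPS = 1 − 0.51 = 0.49.
Government-spending multiplier = 1/(1 − c(1−t) + m) = 1/(1 − 0.49×0.81 + 0.31) = 1/0.9131 ≈ 1.095.
ΔY = k × ΔG = (+¥411 trillion) / 0.9131 ≈ +¥450.1 trillion.

+¥450.1 trillion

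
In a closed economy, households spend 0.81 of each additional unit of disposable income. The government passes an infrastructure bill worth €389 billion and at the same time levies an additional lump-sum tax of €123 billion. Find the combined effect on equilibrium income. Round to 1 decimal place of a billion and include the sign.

+€1,523.0 billion

Expenditure multiplier = 1/(1 − MPC) = 1/(1 − 0.81) = 1/0.19 ≈ 5.263.
ΔG contributes k·ΔG = (+€389 billion) / 0.19 ≈ +€2,047.4 billion.
ΔT of +€123 billion changes first-round spending by −c·ΔT = −€99.63 billion, contributing k·(−c·ΔT) = (−€99.63 billion) / 0.19 ≈ −€524.4 billion.
Net ΔY = k(ΔG − c·ΔT) = (+€289.37 billion) / 0.19 = +€1,523 billion.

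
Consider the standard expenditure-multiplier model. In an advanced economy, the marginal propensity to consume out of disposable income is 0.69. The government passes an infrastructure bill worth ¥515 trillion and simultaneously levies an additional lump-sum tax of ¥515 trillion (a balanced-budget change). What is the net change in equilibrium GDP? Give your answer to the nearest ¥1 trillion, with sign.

Expenditure multiplier = 1/(1 − MPC) = 1/(1 − 0.69) = 1/0.31 ≈ 3.226.
ΔG contributes k·ΔG = (+¥515 trillion) / 0.31 ≈ +¥1,661.3 trillion.
ΔT of +¥515 trillion changes first-round spending by −c·ΔT = −¥355.35 trillion, contributing k·(−c·ΔT) = (−¥355.35 trillion) / 0.31 ≈ −¥1,146.3 trillion.
With ΔG = ΔT and no other leakages, the balanced-budget multiplier is 1, so ΔY = ΔG = +¥515 trillion.

+¥515 trillion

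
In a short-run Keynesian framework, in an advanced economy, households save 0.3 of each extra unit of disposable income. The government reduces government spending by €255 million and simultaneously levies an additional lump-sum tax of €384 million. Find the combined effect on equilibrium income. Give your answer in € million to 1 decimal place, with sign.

MPC = 1 − MPS = 1 − 0.3 = 0.7.
Expenditure multiplier = 1/(1 − MPC) = 1/(1 − 0.7) = 1/0.3 ≈ 3.333.
ΔG contributes k·ΔG = (−€255 million) / 0.3 = −€850 million.
ΔT of +€384 million changes first-round spending by −c·ΔT = −€268.8 million, contributing k·(−c·ΔT) = (−€268.8 million) / 0.3 = −€896 million.
Net ΔY = k(ΔG − c·ΔT) = (−€523.8 million) / 0.3 = −€1,746 million.

−€1,746.0 million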